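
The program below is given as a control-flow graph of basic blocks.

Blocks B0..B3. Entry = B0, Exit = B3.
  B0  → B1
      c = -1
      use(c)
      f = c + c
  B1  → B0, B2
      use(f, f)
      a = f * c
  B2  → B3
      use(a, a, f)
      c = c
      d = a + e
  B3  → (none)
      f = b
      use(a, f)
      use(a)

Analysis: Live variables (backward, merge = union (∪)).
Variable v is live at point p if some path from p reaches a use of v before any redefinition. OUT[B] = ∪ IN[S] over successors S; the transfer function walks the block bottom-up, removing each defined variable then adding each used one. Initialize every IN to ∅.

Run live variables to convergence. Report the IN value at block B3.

Answer: {a, b}

Trace:
Fixpoint table:
  B0:  IN={b, e}  OUT={b, c, e, f}
  B1:  IN={b, c, e, f}  OUT={a, b, c, e, f}
  B2:  IN={a, b, c, e, f}  OUT={a, b}
  B3:  IN={a, b}  OUT={}

B3 is the boundary node: OUT[B3] = {}
Applying B3's transfer function to that OUT value gives IN[B3] (row B3 above).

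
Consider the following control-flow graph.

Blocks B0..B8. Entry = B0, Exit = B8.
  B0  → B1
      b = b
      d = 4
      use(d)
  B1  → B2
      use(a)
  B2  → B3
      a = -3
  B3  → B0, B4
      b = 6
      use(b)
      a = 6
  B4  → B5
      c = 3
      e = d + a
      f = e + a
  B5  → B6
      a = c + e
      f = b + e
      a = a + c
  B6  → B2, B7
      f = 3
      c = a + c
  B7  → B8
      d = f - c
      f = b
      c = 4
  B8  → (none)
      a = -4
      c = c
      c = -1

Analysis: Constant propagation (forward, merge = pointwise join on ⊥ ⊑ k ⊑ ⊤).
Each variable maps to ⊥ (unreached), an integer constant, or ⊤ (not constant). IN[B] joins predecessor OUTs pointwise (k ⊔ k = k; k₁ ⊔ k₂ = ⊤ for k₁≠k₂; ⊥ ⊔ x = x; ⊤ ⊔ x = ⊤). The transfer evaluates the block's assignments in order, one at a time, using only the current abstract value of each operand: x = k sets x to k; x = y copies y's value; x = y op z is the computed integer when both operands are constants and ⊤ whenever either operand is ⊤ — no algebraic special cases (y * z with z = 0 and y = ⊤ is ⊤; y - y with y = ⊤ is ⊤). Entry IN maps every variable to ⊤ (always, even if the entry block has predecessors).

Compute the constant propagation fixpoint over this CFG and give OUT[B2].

Per-block solution:
  B0:  IN=(all ⊤)  OUT={d:4; rest ⊤}
  B1:  IN={d:4; rest ⊤}  OUT={d:4; rest ⊤}
  B2:  IN={d:4; rest ⊤}  OUT={a:-3, d:4; rest ⊤}
  B3:  IN={a:-3, d:4; rest ⊤}  OUT={a:6, b:6, d:4; rest ⊤}
  B4:  IN={a:6, b:6, d:4; rest ⊤}  OUT={a:6, b:6, c:3, d:4, e:10, f:16; rest ⊤}
  B5:  IN={a:6, b:6, c:3, d:4, e:10, f:16; rest ⊤}  OUT={a:16, b:6, c:3, d:4, e:10, f:16; rest ⊤}
  B6:  IN={a:16, b:6, c:3, d:4, e:10, f:16; rest ⊤}  OUT={a:16, b:6, c:19, d:4, e:10, f:3; rest ⊤}
  B7:  IN={a:16, b:6, c:19, d:4, e:10, f:3; rest ⊤}  OUT={a:16, b:6, c:4, d:-16, e:10, f:6; rest ⊤}
  B8:  IN={a:16, b:6, c:4, d:-16, e:10, f:6; rest ⊤}  OUT={a:-4, b:6, c:-1, d:-16, e:10, f:6; rest ⊤}

Merge at B2: IN[B2] = OUT[B1] ⊔ OUT[B6] = {a: ⊤, b: ⊤, c: ⊤, d: 4, e: ⊤, f: ⊤}
Applying B2's transfer function to that IN value gives OUT[B2] (row B2 above).

Answer: {a: -3, b: ⊤, c: ⊤, d: 4, e: ⊤, f: ⊤}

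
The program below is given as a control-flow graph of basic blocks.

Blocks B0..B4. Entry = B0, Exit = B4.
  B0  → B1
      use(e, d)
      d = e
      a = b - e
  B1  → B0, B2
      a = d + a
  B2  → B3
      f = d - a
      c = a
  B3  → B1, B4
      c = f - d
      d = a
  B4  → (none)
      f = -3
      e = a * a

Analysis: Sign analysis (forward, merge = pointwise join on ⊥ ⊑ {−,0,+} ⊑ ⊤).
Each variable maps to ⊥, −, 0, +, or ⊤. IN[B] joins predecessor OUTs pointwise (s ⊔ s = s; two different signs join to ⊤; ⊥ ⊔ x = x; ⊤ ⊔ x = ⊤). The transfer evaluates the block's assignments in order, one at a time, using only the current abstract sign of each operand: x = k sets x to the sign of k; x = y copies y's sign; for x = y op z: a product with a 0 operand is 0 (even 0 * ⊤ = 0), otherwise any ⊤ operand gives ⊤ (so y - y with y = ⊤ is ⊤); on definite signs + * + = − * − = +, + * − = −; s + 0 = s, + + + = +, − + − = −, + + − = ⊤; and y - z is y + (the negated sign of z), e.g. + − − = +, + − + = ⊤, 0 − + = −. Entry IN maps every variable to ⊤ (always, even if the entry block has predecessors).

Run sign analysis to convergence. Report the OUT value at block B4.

Per-block solution:
  B0:  IN=(all ⊤)  OUT=(all ⊤)
  B1:  IN=(all ⊤)  OUT=(all ⊤)
  B2:  IN=(all ⊤)  OUT=(all ⊤)
  B3:  IN=(all ⊤)  OUT=(all ⊤)
  B4:  IN=(all ⊤)  OUT={f:-; rest ⊤}

Merge at B4: IN[B4] = OUT[B3] = {a: ⊤, b: ⊤, c: ⊤, d: ⊤, e: ⊤, f: ⊤}
Applying B4's transfer function to that IN value gives OUT[B4] (row B4 above).

Answer: {a: ⊤, b: ⊤, c: ⊤, d: ⊤, e: ⊤, f: -}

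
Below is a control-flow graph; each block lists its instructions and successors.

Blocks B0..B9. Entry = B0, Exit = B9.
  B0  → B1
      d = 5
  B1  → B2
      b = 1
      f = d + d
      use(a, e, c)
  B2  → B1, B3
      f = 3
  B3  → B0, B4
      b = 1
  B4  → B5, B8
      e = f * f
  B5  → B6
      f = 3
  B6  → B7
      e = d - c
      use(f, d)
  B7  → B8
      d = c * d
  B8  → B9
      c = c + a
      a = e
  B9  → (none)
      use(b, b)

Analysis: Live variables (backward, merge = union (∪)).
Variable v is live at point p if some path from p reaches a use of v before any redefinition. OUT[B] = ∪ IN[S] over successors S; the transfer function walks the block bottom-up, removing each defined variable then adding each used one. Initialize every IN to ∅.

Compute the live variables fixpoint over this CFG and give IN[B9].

Fixpoint table:
  B0:   IN={a, c, e}   OUT={a, c, d, e}
  B1:   IN={a, c, d, e}   OUT={a, c, d, e}
  B2:   IN={a, c, d, e}   OUT={a, c, d, e, f}
  B3:   IN={a, c, d, e, f}   OUT={a, b, c, d, e, f}
  B4:   IN={a, b, c, d, f}   OUT={a, b, c, d, e}
  B5:   IN={a, b, c, d}   OUT={a, b, c, d, f}
  B6:   IN={a, b, c, d, f}   OUT={a, b, c, d, e}
  B7:   IN={a, b, c, d, e}   OUT={a, b, c, e}
  B8:   IN={a, b, c, e}   OUT={b}
  B9:   IN={b}   OUT={}

B9 is the boundary node: OUT[B9] = {}
Applying B9's transfer function to that OUT value gives IN[B9] (row B9 above).

Answer: {b}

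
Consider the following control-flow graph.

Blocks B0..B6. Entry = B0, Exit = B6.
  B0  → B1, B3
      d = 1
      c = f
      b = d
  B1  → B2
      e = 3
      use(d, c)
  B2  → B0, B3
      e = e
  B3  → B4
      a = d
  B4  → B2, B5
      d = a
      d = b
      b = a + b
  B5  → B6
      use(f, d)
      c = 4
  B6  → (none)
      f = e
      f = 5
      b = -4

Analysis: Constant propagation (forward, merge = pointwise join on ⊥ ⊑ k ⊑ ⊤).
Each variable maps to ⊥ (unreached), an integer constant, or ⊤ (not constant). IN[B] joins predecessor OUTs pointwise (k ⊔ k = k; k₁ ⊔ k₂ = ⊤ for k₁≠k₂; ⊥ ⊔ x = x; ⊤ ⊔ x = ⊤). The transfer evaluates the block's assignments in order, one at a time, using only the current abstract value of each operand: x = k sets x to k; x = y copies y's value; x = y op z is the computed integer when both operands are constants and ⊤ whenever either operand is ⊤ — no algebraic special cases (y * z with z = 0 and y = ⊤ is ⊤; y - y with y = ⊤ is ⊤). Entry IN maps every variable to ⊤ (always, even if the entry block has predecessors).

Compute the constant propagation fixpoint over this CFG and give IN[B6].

Answer: {a: ⊤, b: ⊤, c: 4, d: ⊤, e: ⊤, f: ⊤}

Working:
Converged values:
  B0:  IN=(all ⊤)  OUT={b:1, d:1; rest ⊤}
  B1:  IN={b:1, d:1; rest ⊤}  OUT={b:1, d:1, e:3; rest ⊤}
  B2:  IN=(all ⊤)  OUT=(all ⊤)
  B3:  IN=(all ⊤)  OUT=(all ⊤)
  B4:  IN=(all ⊤)  OUT=(all ⊤)
  B5:  IN=(all ⊤)  OUT={c:4; rest ⊤}
  B6:  IN={c:4; rest ⊤}  OUT={b:-4, c:4, f:5; rest ⊤}

Merge at B6: IN[B6] = OUT[B5] = {a: ⊤, b: ⊤, c: 4, d: ⊤, e: ⊤, f: ⊤}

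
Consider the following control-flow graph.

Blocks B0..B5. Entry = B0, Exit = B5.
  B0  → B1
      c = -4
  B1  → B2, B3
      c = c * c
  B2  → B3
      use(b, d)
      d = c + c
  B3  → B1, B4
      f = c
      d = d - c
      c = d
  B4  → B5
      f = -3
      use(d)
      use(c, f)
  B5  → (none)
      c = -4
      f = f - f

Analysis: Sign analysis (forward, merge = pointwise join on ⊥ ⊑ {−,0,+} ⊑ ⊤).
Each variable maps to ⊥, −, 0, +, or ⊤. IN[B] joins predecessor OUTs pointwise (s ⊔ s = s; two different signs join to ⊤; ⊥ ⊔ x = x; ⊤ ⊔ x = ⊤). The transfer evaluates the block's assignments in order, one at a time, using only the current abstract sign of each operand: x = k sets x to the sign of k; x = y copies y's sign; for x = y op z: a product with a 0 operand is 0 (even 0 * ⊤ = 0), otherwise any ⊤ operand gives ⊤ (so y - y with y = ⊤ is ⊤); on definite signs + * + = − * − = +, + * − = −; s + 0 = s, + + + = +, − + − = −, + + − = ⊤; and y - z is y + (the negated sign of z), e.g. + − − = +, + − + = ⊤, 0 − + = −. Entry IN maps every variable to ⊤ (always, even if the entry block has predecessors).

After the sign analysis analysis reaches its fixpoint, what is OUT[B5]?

Answer: {a: ⊤, b: ⊤, c: -, d: ⊤, e: ⊤, f: ⊤}

Trace:
Fixpoint table:
  B0:  IN=(all ⊤)  OUT={c:-; rest ⊤}
  B1:  IN=(all ⊤)  OUT=(all ⊤)
  B2:  IN=(all ⊤)  OUT=(all ⊤)
  B3:  IN=(all ⊤)  OUT=(all ⊤)
  B4:  IN=(all ⊤)  OUT={f:-; rest ⊤}
  B5:  IN={f:-; rest ⊤}  OUT={c:-; rest ⊤}

Merge at B5: IN[B5] = OUT[B4] = {a: ⊤, b: ⊤, c: ⊤, d: ⊤, e: ⊤, f: -}
Applying B5's transfer function to that IN value gives OUT[B5] (row B5 above).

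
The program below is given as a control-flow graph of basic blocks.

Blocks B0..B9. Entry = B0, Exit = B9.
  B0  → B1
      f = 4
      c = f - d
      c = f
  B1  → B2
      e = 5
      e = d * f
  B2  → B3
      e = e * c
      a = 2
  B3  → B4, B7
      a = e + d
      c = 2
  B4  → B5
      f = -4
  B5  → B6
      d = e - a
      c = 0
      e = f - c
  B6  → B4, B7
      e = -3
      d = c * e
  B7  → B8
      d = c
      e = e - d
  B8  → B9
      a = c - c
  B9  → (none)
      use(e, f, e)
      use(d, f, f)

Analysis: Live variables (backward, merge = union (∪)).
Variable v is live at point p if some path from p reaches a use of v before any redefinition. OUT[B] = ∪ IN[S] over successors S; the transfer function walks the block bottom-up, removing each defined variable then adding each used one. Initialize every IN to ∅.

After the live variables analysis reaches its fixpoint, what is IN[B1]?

Fixpoint table:
  B0: | IN={d} | OUT={c, d, f}
  B1: | IN={c, d, f} | OUT={c, d, e, f}
  B2: | IN={c, d, e, f} | OUT={d, e, f}
  B3: | IN={d, e, f} | OUT={a, c, e, f}
  B4: | IN={a, e} | OUT={a, e, f}
  B5: | IN={a, e, f} | OUT={a, c, f}
  B6: | IN={a, c, f} | OUT={a, c, e, f}
  B7: | IN={c, e, f} | OUT={c, d, e, f}
  B8: | IN={c, d, e, f} | OUT={d, e, f}
  B9: | IN={d, e, f} | OUT={}

Merge at B1: OUT[B1] = IN[B2] = {c, d, e, f}
Applying B1's transfer function to that OUT value gives IN[B1] (row B1 above).

Answer: {c, d, f}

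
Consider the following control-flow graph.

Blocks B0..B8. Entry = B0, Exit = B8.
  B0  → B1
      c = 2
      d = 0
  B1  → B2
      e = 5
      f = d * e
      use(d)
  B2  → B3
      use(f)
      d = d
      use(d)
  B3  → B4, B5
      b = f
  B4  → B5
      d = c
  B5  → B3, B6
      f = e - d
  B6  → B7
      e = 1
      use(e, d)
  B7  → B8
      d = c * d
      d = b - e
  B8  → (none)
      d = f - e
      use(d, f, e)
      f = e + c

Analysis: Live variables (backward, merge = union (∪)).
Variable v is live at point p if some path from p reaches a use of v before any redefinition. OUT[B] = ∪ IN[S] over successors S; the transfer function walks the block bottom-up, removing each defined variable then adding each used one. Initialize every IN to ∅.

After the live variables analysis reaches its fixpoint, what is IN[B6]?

Per-block solution:
  B0:   IN={}   OUT={c, d}
  B1:   IN={c, d}   OUT={c, d, e, f}
  B2:   IN={c, d, e, f}   OUT={c, d, e, f}
  B3:   IN={c, d, e, f}   OUT={b, c, d, e}
  B4:   IN={b, c, e}   OUT={b, c, d, e}
  B5:   IN={b, c, d, e}   OUT={b, c, d, e, f}
  B6:   IN={b, c, d, f}   OUT={b, c, d, e, f}
  B7:   IN={b, c, d, e, f}   OUT={c, e, f}
  B8:   IN={c, e, f}   OUT={}

Merge at B6: OUT[B6] = IN[B7] = {b, c, d, e, f}
Applying B6's transfer function to that OUT value gives IN[B6] (row B6 above).

Answer: {b, c, d, f}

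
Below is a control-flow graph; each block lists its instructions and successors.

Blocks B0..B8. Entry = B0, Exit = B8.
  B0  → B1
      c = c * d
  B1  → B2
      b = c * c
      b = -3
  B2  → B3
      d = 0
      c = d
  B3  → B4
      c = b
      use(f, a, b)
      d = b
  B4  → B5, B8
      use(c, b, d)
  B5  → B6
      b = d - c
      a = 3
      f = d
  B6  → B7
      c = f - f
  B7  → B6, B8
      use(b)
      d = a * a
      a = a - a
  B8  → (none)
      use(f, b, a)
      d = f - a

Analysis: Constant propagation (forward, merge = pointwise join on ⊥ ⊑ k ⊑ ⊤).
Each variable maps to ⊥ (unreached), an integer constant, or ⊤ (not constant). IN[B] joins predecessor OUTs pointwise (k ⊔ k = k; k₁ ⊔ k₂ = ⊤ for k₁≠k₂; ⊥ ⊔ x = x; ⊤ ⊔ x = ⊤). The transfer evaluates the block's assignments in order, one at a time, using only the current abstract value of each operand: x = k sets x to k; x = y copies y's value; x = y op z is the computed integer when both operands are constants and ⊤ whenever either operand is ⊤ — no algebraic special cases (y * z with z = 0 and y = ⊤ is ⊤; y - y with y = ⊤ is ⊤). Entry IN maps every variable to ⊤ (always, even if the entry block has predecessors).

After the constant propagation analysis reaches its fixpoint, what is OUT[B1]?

Per-block solution:
  B0:  IN=(all ⊤)  OUT=(all ⊤)
  B1:  IN=(all ⊤)  OUT={b:-3; rest ⊤}
  B2:  IN={b:-3; rest ⊤}  OUT={b:-3, c:0, d:0; rest ⊤}
  B3:  IN={b:-3, c:0, d:0; rest ⊤}  OUT={b:-3, c:-3, d:-3; rest ⊤}
  B4:  IN={b:-3, c:-3, d:-3; rest ⊤}  OUT={b:-3, c:-3, d:-3; rest ⊤}
  B5:  IN={b:-3, c:-3, d:-3; rest ⊤}  OUT={a:3, b:0, c:-3, d:-3, f:-3; rest ⊤}
  B6:  IN={b:0, f:-3; rest ⊤}  OUT={b:0, c:0, f:-3; rest ⊤}
  B7:  IN={b:0, c:0, f:-3; rest ⊤}  OUT={b:0, c:0, f:-3; rest ⊤}
  B8:  IN=(all ⊤)  OUT=(all ⊤)

Merge at B1: IN[B1] = OUT[B0] = {a: ⊤, b: ⊤, c: ⊤, d: ⊤, e: ⊤, f: ⊤}
Applying B1's transfer function to that IN value gives OUT[B1] (row B1 above).

Answer: {a: ⊤, b: -3, c: ⊤, d: ⊤, e: ⊤, f: ⊤}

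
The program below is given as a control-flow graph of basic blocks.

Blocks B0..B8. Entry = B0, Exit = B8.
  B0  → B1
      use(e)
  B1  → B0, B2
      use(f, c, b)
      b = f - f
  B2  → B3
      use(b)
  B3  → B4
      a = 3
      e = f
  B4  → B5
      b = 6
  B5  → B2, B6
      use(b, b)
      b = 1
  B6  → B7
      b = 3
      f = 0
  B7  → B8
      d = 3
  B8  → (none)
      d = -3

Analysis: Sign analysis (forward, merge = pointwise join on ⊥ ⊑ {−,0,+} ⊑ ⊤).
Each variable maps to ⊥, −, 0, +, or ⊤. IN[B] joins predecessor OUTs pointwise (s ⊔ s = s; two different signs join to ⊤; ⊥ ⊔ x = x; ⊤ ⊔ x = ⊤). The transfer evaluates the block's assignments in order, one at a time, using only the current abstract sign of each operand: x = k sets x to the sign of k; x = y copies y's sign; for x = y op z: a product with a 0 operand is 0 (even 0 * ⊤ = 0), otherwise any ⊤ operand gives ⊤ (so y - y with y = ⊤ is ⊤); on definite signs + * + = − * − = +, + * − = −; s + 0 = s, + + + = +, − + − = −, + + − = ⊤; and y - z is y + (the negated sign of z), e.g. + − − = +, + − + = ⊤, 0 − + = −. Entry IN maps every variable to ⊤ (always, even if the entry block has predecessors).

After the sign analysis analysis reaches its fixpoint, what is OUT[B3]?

Answer: {a: +, b: ⊤, c: ⊤, d: ⊤, e: ⊤, f: ⊤}

Working:
Converged values:
  B0:   IN=(all ⊤)   OUT=(all ⊤)
  B1:   IN=(all ⊤)   OUT=(all ⊤)
  B2:   IN=(all ⊤)   OUT=(all ⊤)
  B3:   IN=(all ⊤)   OUT={a:+; rest ⊤}
  B4:   IN={a:+; rest ⊤}   OUT={a:+, b:+; rest ⊤}
  B5:   IN={a:+, b:+; rest ⊤}   OUT={a:+, b:+; rest ⊤}
  B6:   IN={a:+, b:+; rest ⊤}   OUT={a:+, b:+, f:0; rest ⊤}
  B7:   IN={a:+, b:+, f:0; rest ⊤}   OUT={a:+, b:+, d:+, f:0; rest ⊤}
  B8:   IN={a:+, b:+, d:+, f:0; rest ⊤}   OUT={a:+, b:+, d:-, f:0; rest ⊤}

Merge at B3: IN[B3] = OUT[B2] = {a: ⊤, b: ⊤, c: ⊤, d: ⊤, e: ⊤, f: ⊤}
Applying B3's transfer function to that IN value gives OUT[B3] (row B3 above).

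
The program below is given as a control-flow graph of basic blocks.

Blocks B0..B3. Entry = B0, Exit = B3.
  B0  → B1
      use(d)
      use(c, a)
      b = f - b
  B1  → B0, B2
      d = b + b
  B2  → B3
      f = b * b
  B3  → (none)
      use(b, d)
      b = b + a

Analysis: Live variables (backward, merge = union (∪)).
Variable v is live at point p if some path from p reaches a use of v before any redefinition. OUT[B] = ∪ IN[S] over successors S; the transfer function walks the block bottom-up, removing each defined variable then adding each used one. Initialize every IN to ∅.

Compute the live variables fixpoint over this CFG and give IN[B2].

Fixpoint table:
  B0:  IN={a, b, c, d, f}  OUT={a, b, c, f}
  B1:  IN={a, b, c, f}  OUT={a, b, c, d, f}
  B2:  IN={a, b, d}  OUT={a, b, d}
  B3:  IN={a, b, d}  OUT={}

Merge at B2: OUT[B2] = IN[B3] = {a, b, d}
Applying B2's transfer function to that OUT value gives IN[B2] (row B2 above).

Answer: {a, b, d}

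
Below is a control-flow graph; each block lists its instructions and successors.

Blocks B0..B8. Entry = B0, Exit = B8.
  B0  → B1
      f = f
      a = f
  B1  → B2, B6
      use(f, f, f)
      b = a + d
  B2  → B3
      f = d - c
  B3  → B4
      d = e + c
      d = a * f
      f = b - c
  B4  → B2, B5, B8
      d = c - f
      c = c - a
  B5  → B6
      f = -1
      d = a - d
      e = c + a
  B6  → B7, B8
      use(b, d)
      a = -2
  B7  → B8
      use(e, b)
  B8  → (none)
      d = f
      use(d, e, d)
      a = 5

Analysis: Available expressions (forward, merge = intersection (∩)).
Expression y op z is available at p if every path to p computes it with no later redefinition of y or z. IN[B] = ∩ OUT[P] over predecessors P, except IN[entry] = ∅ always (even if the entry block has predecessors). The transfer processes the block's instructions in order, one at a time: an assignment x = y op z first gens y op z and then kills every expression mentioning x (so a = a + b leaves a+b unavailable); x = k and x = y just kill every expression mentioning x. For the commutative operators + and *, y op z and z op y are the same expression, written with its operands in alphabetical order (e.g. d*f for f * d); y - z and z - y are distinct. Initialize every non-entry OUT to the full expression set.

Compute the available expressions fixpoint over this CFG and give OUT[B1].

Answer: {a+d}

Trace:
Fixpoint table:
  B0: | IN={} | OUT={}
  B1: | IN={} | OUT={a+d}
  B2: | IN={} | OUT={d-c}
  B3: | IN={d-c} | OUT={b-c, c+e}
  B4: | IN={b-c, c+e} | OUT={}
  B5: | IN={} | OUT={a+c}
  B6: | IN={} | OUT={}
  B7: | IN={} | OUT={}
  B8: | IN={} | OUT={}

Merge at B1: IN[B1] = OUT[B0] = {}
Applying B1's transfer function to that IN value gives OUT[B1] (row B1 above).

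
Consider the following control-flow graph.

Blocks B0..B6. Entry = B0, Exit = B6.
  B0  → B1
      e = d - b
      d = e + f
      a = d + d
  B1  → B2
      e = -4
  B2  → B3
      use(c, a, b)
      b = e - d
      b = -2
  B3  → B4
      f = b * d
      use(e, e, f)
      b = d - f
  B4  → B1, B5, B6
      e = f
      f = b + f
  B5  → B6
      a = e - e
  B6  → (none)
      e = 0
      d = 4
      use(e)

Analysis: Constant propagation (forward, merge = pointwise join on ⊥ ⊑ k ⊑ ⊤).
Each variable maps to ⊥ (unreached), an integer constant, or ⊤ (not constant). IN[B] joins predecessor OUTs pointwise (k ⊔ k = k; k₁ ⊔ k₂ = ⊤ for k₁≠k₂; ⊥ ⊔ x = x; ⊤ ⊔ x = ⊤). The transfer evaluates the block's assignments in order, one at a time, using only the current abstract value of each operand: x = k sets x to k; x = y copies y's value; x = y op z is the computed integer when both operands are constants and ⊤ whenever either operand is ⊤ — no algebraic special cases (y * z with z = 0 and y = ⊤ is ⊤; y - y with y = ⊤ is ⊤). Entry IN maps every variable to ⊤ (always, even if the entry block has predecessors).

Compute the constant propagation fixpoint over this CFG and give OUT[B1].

Per-block solution:
  B0:   IN=(all ⊤)   OUT=(all ⊤)
  B1:   IN=(all ⊤)   OUT={e:-4; rest ⊤}
  B2:   IN={e:-4; rest ⊤}   OUT={b:-2, e:-4; rest ⊤}
  B3:   IN={b:-2, e:-4; rest ⊤}   OUT={e:-4; rest ⊤}
  B4:   IN={e:-4; rest ⊤}   OUT=(all ⊤)
  B5:   IN=(all ⊤)   OUT=(all ⊤)
  B6:   IN=(all ⊤)   OUT={d:4, e:0; rest ⊤}

Merge at B1: IN[B1] = OUT[B0] ⊔ OUT[B4] = {a: ⊤, b: ⊤, c: ⊤, d: ⊤, e: ⊤, f: ⊤}
Applying B1's transfer function to that IN value gives OUT[B1] (row B1 above).

Answer: {a: ⊤, b: ⊤, c: ⊤, d: ⊤, e: -4, f: ⊤}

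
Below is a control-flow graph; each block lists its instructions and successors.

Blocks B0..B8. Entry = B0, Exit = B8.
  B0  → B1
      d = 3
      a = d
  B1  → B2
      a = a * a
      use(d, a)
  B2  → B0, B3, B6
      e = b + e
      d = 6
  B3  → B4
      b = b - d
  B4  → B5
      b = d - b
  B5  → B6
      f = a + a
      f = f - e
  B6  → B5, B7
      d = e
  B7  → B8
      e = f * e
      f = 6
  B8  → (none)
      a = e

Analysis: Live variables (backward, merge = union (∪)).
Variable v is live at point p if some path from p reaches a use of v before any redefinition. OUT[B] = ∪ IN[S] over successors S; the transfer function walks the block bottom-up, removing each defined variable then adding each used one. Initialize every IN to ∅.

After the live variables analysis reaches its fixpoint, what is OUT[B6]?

Per-block solution:
  B0:  IN={b, e, f}  OUT={a, b, d, e, f}
  B1:  IN={a, b, d, e, f}  OUT={a, b, e, f}
  B2:  IN={a, b, e, f}  OUT={a, b, d, e, f}
  B3:  IN={a, b, d, e}  OUT={a, b, d, e}
  B4:  IN={a, b, d, e}  OUT={a, e}
  B5:  IN={a, e}  OUT={a, e, f}
  B6:  IN={a, e, f}  OUT={a, e, f}
  B7:  IN={e, f}  OUT={e}
  B8:  IN={e}  OUT={}

Merge at B6: OUT[B6] = IN[B5] ⊔ IN[B7] = {a, e, f}

Answer: {a, e, f}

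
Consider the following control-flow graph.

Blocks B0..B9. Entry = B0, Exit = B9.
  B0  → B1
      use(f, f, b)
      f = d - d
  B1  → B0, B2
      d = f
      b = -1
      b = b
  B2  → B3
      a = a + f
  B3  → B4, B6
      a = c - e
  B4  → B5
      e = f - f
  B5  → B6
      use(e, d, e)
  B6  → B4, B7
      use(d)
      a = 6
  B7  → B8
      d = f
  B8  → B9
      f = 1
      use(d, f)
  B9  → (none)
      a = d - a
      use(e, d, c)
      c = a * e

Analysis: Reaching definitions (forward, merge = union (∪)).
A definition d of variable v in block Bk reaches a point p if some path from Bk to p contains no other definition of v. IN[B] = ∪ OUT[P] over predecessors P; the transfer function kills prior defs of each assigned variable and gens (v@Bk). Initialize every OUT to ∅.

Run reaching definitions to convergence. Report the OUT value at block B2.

Answer: {a@B2, b@B1, d@B1, f@B0}

Derivation:
Fixpoint table:
  B0:  IN={b@B1, d@B1, f@B0}  OUT={b@B1, d@B1, f@B0}
  B1:  IN={b@B1, d@B1, f@B0}  OUT={b@B1, d@B1, f@B0}
  B2:  IN={b@B1, d@B1, f@B0}  OUT={a@B2, b@B1, d@B1, f@B0}
  B3:  IN={a@B2, b@B1, d@B1, f@B0}  OUT={a@B3, b@B1, d@B1, f@B0}
  B4:  IN={a@B3, a@B6, b@B1, d@B1, e@B4, f@B0}  OUT={a@B3, a@B6, b@B1, d@B1, e@B4, f@B0}
  B5:  IN={a@B3, a@B6, b@B1, d@B1, e@B4, f@B0}  OUT={a@B3, a@B6, b@B1, d@B1, e@B4, f@B0}
  B6:  IN={a@B3, a@B6, b@B1, d@B1, e@B4, f@B0}  OUT={a@B6, b@B1, d@B1, e@B4, f@B0}
  B7:  IN={a@B6, b@B1, d@B1, e@B4, f@B0}  OUT={a@B6, b@B1, d@B7, e@B4, f@B0}
  B8:  IN={a@B6, b@B1, d@B7, e@B4, f@B0}  OUT={a@B6, b@B1, d@B7, e@B4, f@B8}
  B9:  IN={a@B6, b@B1, d@B7, e@B4, f@B8}  OUT={a@B9, b@B1, c@B9, d@B7, e@B4, f@B8}

Merge at B2: IN[B2] = OUT[B1] = {b@B1, d@B1, f@B0}
Applying B2's transfer function to that IN value gives OUT[B2] (row B2 above).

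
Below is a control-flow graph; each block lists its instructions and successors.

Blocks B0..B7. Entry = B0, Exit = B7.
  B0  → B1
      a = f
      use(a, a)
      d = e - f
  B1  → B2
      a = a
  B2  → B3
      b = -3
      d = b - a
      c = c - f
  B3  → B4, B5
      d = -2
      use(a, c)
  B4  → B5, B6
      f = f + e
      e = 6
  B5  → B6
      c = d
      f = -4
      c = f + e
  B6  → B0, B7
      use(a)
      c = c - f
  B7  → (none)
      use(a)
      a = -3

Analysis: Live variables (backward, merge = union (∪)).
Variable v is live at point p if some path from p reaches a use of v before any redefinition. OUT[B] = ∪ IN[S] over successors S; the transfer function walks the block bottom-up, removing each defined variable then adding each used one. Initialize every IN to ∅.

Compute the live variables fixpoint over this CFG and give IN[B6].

Answer: {a, c, e, f}

Working:
Fixpoint table:
  B0:  IN={c, e, f}  OUT={a, c, e, f}
  B1:  IN={a, c, e, f}  OUT={a, c, e, f}
  B2:  IN={a, c, e, f}  OUT={a, c, e, f}
  B3:  IN={a, c, e, f}  OUT={a, c, d, e, f}
  B4:  IN={a, c, d, e, f}  OUT={a, c, d, e, f}
  B5:  IN={a, d, e}  OUT={a, c, e, f}
  B6:  IN={a, c, e, f}  OUT={a, c, e, f}
  B7:  IN={a}  OUT={}

Merge at B6: OUT[B6] = IN[B0] ⊔ IN[B7] = {a, c, e, f}
Applying B6's transfer function to that OUT value gives IN[B6] (row B6 above).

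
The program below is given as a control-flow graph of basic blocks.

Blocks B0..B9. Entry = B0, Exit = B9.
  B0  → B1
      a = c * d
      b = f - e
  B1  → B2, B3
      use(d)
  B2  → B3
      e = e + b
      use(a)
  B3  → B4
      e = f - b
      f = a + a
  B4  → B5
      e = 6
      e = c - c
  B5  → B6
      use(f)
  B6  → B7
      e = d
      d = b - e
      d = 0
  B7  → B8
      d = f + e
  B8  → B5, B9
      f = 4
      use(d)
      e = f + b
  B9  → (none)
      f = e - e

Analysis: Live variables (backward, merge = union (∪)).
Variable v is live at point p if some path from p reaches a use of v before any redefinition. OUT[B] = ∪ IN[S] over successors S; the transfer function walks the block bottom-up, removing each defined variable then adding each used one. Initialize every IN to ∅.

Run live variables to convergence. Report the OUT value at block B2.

Per-block solution:
  B0: | IN={c, d, e, f} | OUT={a, b, c, d, e, f}
  B1: | IN={a, b, c, d, e, f} | OUT={a, b, c, d, e, f}
  B2: | IN={a, b, c, d, e, f} | OUT={a, b, c, d, f}
  B3: | IN={a, b, c, d, f} | OUT={b, c, d, f}
  B4: | IN={b, c, d, f} | OUT={b, d, f}
  B5: | IN={b, d, f} | OUT={b, d, f}
  B6: | IN={b, d, f} | OUT={b, e, f}
  B7: | IN={b, e, f} | OUT={b, d}
  B8: | IN={b, d} | OUT={b, d, e, f}
  B9: | IN={e} | OUT={}

Merge at B2: OUT[B2] = IN[B3] = {a, b, c, d, f}

Answer: {a, b, c, d, f}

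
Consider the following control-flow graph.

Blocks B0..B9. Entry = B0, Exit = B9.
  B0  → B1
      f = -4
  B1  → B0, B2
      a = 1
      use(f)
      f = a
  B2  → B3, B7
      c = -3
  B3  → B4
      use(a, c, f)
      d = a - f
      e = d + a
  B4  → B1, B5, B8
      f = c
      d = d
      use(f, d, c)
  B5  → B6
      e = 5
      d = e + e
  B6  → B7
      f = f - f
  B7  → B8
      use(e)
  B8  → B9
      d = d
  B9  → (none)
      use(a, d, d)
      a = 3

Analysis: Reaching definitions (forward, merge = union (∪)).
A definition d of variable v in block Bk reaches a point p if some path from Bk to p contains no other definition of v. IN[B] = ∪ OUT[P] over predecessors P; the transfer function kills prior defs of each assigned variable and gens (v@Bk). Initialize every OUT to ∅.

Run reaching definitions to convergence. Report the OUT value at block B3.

Converged values:
  B0:  IN={a@B1, c@B2, d@B4, e@B3, f@B1}  OUT={a@B1, c@B2, d@B4, e@B3, f@B0}
  B1:  IN={a@B1, c@B2, d@B4, e@B3, f@B0, f@B4}  OUT={a@B1, c@B2, d@B4, e@B3, f@B1}
  B2:  IN={a@B1, c@B2, d@B4, e@B3, f@B1}  OUT={a@B1, c@B2, d@B4, e@B3, f@B1}
  B3:  IN={a@B1, c@B2, d@B4, e@B3, f@B1}  OUT={a@B1, c@B2, d@B3, e@B3, f@B1}
  B4:  IN={a@B1, c@B2, d@B3, e@B3, f@B1}  OUT={a@B1, c@B2, d@B4, e@B3, f@B4}
  B5:  IN={a@B1, c@B2, d@B4, e@B3, f@B4}  OUT={a@B1, c@B2, d@B5, e@B5, f@B4}
  B6:  IN={a@B1, c@B2, d@B5, e@B5, f@B4}  OUT={a@B1, c@B2, d@B5, e@B5, f@B6}
  B7:  IN={a@B1, c@B2, d@B4, d@B5, e@B3, e@B5, f@B1, f@B6}  OUT={a@B1, c@B2, d@B4, d@B5, e@B3, e@B5, f@B1, f@B6}
  B8:  IN={a@B1, c@B2, d@B4, d@B5, e@B3, e@B5, f@B1, f@B4, f@B6}  OUT={a@B1, c@B2, d@B8, e@B3, e@B5, f@B1, f@B4, f@B6}
  B9:  IN={a@B1, c@B2, d@B8, e@B3, e@B5, f@B1, f@B4, f@B6}  OUT={a@B9, c@B2, d@B8, e@B3, e@B5, f@B1, f@B4, f@B6}

Merge at B3: IN[B3] = OUT[B2] = {a@B1, c@B2, d@B4, e@B3, f@B1}
Applying B3's transfer function to that IN value gives OUT[B3] (row B3 above).

Answer: {a@B1, c@B2, d@B3, e@B3, f@B1}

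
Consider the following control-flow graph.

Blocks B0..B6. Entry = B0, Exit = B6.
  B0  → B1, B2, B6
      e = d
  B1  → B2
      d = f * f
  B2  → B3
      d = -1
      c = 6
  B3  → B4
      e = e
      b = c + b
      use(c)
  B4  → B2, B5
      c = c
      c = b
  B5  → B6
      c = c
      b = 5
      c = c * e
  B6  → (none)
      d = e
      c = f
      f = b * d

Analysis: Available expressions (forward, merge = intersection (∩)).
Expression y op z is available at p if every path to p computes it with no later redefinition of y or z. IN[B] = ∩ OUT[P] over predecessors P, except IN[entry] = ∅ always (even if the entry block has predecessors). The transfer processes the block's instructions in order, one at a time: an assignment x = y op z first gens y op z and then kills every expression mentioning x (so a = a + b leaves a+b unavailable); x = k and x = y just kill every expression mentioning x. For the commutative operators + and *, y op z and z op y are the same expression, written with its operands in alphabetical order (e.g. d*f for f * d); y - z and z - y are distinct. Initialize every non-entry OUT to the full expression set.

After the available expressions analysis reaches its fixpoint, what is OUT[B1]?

Per-block solution:
  B0:   IN={}   OUT={}
  B1:   IN={}   OUT={f*f}
  B2:   IN={}   OUT={}
  B3:   IN={}   OUT={}
  B4:   IN={}   OUT={}
  B5:   IN={}   OUT={}
  B6:   IN={}   OUT={b*d}

Merge at B1: IN[B1] = OUT[B0] = {}
Applying B1's transfer function to that IN value gives OUT[B1] (row B1 above).

Answer: {f*f}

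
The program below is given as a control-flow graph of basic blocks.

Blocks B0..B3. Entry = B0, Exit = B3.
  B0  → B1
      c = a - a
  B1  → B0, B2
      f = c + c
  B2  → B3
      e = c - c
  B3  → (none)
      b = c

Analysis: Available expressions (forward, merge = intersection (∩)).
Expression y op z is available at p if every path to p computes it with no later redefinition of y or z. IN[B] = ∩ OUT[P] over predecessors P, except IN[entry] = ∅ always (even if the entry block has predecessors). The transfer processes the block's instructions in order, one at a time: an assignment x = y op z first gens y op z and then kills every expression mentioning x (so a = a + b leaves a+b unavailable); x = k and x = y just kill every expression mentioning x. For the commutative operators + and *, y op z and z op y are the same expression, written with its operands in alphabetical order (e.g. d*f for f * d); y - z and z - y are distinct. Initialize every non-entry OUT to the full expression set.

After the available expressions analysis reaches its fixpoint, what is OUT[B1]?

Answer: {a-a, c+c}

Working:
Converged values:
  B0:   IN={}   OUT={a-a}
  B1:   IN={a-a}   OUT={a-a, c+c}
  B2:   IN={a-a, c+c}   OUT={a-a, c+c, c-c}
  B3:   IN={a-a, c+c, c-c}   OUT={a-a, c+c, c-c}

Merge at B1: IN[B1] = OUT[B0] = {a-a}
Applying B1's transfer function to that IN value gives OUT[B1] (row B1 above).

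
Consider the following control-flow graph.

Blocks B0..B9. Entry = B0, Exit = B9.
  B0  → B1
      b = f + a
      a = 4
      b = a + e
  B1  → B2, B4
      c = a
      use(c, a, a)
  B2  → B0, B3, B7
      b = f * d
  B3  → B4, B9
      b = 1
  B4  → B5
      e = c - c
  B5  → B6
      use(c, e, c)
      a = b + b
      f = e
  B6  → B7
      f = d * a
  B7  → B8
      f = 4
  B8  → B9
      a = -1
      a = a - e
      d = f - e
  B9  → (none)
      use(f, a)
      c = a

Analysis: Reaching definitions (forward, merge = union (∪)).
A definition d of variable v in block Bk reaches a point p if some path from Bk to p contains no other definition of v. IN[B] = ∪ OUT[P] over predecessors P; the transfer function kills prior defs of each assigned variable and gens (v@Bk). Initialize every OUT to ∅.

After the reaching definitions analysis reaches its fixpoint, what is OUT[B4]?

Answer: {a@B0, b@B0, b@B3, c@B1, e@B4}

Working:
Converged values:
  B0:  IN={a@B0, b@B2, c@B1}  OUT={a@B0, b@B0, c@B1}
  B1:  IN={a@B0, b@B0, c@B1}  OUT={a@B0, b@B0, c@B1}
  B2:  IN={a@B0, b@B0, c@B1}  OUT={a@B0, b@B2, c@B1}
  B3:  IN={a@B0, b@B2, c@B1}  OUT={a@B0, b@B3, c@B1}
  B4:  IN={a@B0, b@B0, b@B3, c@B1}  OUT={a@B0, b@B0, b@B3, c@B1, e@B4}
  B5:  IN={a@B0, b@B0, b@B3, c@B1, e@B4}  OUT={a@B5, b@B0, b@B3, c@B1, e@B4, f@B5}
  B6:  IN={a@B5, b@B0, b@B3, c@B1, e@B4, f@B5}  OUT={a@B5, b@B0, b@B3, c@B1, e@B4, f@B6}
  B7:  IN={a@B0, a@B5, b@B0, b@B2, b@B3, c@B1, e@B4, f@B6}  OUT={a@B0, a@B5, b@B0, b@B2, b@B3, c@B1, e@B4, f@B7}
  B8:  IN={a@B0, a@B5, b@B0, b@B2, b@B3, c@B1, e@B4, f@B7}  OUT={a@B8, b@B0, b@B2, b@B3, c@B1, d@B8, e@B4, f@B7}
  B9:  IN={a@B0, a@B8, b@B0, b@B2, b@B3, c@B1, d@B8, e@B4, f@B7}  OUT={a@B0, a@B8, b@B0, b@B2, b@B3, c@B9, d@B8, e@B4, f@B7}

Merge at B4: IN[B4] = OUT[B1] ⊔ OUT[B3] = {a@B0, b@B0, b@B3, c@B1}
Applying B4's transfer function to that IN value gives OUT[B4] (row B4 above).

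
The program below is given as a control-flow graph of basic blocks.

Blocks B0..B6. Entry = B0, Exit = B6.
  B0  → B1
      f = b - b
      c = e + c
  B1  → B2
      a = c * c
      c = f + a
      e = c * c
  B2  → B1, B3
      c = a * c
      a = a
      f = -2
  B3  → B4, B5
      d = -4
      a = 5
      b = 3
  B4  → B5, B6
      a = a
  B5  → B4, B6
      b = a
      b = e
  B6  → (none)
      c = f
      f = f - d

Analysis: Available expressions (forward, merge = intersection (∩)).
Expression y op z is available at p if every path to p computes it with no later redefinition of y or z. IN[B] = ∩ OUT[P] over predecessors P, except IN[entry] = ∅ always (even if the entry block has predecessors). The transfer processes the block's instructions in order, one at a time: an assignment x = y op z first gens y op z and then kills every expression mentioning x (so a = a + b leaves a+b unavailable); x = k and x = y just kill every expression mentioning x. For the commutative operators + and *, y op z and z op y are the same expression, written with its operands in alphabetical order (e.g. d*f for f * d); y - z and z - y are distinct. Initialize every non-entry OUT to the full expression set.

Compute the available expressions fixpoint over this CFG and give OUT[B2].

Per-block solution:
  B0:  IN={}  OUT={b-b}
  B1:  IN={b-b}  OUT={a+f, b-b, c*c}
  B2:  IN={a+f, b-b, c*c}  OUT={b-b}
  B3:  IN={b-b}  OUT={}
  B4:  IN={}  OUT={}
  B5:  IN={}  OUT={}
  B6:  IN={}  OUT={}

Merge at B2: IN[B2] = OUT[B1] = {a+f, b-b, c*c}
Applying B2's transfer function to that IN value gives OUT[B2] (row B2 above).

Answer: {b-b}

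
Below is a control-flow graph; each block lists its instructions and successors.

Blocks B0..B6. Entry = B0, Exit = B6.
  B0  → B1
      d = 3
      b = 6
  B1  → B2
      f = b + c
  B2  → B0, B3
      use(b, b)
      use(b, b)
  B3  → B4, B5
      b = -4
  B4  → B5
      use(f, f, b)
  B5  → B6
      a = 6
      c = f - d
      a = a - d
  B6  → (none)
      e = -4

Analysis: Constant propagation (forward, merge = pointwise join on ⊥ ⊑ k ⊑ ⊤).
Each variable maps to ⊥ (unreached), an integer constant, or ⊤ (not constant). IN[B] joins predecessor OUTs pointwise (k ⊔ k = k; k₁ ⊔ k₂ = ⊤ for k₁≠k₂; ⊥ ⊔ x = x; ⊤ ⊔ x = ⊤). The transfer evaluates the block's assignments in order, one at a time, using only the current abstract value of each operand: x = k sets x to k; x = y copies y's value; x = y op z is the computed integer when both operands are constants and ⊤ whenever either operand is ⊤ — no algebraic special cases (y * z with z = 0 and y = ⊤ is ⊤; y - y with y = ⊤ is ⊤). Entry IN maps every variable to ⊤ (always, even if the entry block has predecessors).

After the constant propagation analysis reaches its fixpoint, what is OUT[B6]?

Per-block solution:
  B0:   IN=(all ⊤)   OUT={b:6, d:3; rest ⊤}
  B1:   IN={b:6, d:3; rest ⊤}   OUT={b:6, d:3; rest ⊤}
  B2:   IN={b:6, d:3; rest ⊤}   OUT={b:6, d:3; rest ⊤}
  B3:   IN={b:6, d:3; rest ⊤}   OUT={b:-4, d:3; rest ⊤}
  B4:   IN={b:-4, d:3; rest ⊤}   OUT={b:-4, d:3; rest ⊤}
  B5:   IN={b:-4, d:3; rest ⊤}   OUT={a:3, b:-4, d:3; rest ⊤}
  B6:   IN={a:3, b:-4, d:3; rest ⊤}   OUT={a:3, b:-4, d:3, e:-4; rest ⊤}

Merge at B6: IN[B6] = OUT[B5] = {a: 3, b: -4, c: ⊤, d: 3, e: ⊤, f: ⊤}
Applying B6's transfer function to that IN value gives OUT[B6] (row B6 above).

Answer: {a: 3, b: -4, c: ⊤, d: 3, e: -4, f: ⊤}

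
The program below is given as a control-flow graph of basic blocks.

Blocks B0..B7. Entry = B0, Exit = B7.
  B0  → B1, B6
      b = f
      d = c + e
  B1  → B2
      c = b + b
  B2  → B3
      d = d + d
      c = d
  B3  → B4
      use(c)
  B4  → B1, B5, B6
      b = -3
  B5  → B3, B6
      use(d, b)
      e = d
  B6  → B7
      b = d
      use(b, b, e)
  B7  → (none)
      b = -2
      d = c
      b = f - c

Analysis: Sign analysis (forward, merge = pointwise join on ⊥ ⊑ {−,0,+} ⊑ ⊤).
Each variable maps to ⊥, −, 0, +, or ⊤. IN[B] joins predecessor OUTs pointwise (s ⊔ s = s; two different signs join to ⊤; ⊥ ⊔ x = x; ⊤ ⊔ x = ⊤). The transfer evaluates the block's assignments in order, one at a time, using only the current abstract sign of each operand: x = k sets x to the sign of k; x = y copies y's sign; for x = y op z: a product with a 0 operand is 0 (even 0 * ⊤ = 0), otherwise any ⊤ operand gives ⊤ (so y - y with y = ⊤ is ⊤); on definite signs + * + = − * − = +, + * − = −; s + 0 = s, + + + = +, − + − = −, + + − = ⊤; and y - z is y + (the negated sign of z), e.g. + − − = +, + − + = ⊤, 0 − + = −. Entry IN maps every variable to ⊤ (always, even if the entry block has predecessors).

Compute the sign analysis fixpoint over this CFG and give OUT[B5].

Answer: {a: ⊤, b: -, c: ⊤, d: ⊤, e: ⊤, f: ⊤}

Trace:
Fixpoint table:
  B0:  IN=(all ⊤)  OUT=(all ⊤)
  B1:  IN=(all ⊤)  OUT=(all ⊤)
  B2:  IN=(all ⊤)  OUT=(all ⊤)
  B3:  IN=(all ⊤)  OUT=(all ⊤)
  B4:  IN=(all ⊤)  OUT={b:-; rest ⊤}
  B5:  IN={b:-; rest ⊤}  OUT={b:-; rest ⊤}
  B6:  IN=(all ⊤)  OUT=(all ⊤)
  B7:  IN=(all ⊤)  OUT=(all ⊤)

Merge at B5: IN[B5] = OUT[B4] = {a: ⊤, b: -, c: ⊤, d: ⊤, e: ⊤, f: ⊤}
Applying B5's transfer function to that IN value gives OUT[B5] (row B5 above).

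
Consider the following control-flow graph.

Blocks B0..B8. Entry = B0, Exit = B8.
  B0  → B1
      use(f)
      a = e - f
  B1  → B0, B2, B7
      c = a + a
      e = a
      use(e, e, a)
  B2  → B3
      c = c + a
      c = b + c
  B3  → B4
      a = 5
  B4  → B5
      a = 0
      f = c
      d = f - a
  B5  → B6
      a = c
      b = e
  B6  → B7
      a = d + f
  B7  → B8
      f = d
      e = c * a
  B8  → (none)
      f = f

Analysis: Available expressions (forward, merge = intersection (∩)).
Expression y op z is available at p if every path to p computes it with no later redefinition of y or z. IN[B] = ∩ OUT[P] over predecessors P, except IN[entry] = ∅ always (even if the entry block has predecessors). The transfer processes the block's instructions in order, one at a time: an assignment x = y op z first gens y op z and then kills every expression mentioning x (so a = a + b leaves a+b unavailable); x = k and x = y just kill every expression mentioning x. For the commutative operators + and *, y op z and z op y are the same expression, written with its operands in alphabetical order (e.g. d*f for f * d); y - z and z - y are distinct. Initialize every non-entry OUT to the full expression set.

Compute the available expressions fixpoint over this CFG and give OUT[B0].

Converged values:
  B0:   IN={}   OUT={e-f}
  B1:   IN={e-f}   OUT={a+a}
  B2:   IN={a+a}   OUT={a+a}
  B3:   IN={a+a}   OUT={}
  B4:   IN={}   OUT={f-a}
  B5:   IN={f-a}   OUT={}
  B6:   IN={}   OUT={d+f}
  B7:   IN={}   OUT={a*c}
  B8:   IN={a*c}   OUT={a*c}

Merge at B0 (entry node, so the boundary value {} is joined with the incoming edge(s)): IN[B0] = {} ∩ OUT[B1] = {}
Applying B0's transfer function to that IN value gives OUT[B0] (row B0 above).

Answer: {e-f}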